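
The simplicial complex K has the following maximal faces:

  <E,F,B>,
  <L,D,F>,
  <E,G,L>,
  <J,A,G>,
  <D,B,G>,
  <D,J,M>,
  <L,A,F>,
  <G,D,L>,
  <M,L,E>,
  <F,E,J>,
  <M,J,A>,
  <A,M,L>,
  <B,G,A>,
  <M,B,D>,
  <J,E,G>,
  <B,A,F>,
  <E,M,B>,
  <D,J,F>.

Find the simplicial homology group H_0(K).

Fix the vertex order A < B < D < E < F < G < J < L < M and write every simplex with vertices in increasing order. Then dim K = 2 and the simplices of K are:

  0-simplices (9): A, B, D, E, F, G, J, L, M
  1-simplices (27): AB, AF, AG, AJ, AL, AM, BD, BE, BF, BG, BM, DF, DG, DJ, DL, DM, EF, EG, EJ, EL, EM, FJ, FL, GJ, GL, JM, LM
  2-simplices (18): ABF, ABG, AFL, AGJ, AJM, ALM, BDG, BDM, BEF, BEM, DFJ, DFL, DGL, DJM, EFJ, EGJ, EGL, ELM

giving chain groups C_0 ≅ Z^9, C_1 ≅ Z^27, C_2 ≅ Z^18.

∂_1: C_1 → C_0 maps an edge to its endpoints' difference, ∂[p,q] = q − p. For instance
  ∂AG = G − A.
The resulting 9×27 matrix has rank 8, and its Smith normal form has invariant factors (1,1,1,1,1,1,1,1).

Boundary ∂_2: C_2 → C_1 sends each 2-simplex [p,q,r] to [q,r] − [p,r] + [p,q]. For instance
  ∂EGJ = GJ − EJ + EG,
  ∂EFJ = FJ − EJ + EF.
As a 27×18 matrix over Z this has rank 17, with invariant factors (1,1,1,1,1,1,1,1,1,1,1,1,1,1,1,1,1).

Computing H_k = (kernel of ∂_k) / (image of ∂_{k+1}):

  H_0: rank C_0 − rank ∂_1 = 9 − 8 = 1, and the invariant factors of ∂_1 are all 1, so H_0 ≅ Z.

H_0 ≅ Z.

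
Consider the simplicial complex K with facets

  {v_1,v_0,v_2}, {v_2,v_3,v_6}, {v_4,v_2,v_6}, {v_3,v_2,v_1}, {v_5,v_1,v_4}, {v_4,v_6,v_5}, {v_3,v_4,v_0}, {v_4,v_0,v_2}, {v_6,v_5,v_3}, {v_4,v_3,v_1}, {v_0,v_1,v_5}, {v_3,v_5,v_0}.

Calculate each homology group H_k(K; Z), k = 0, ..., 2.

H_0 ≅ Z,  H_1 ≅ Z/2,  H_2 = 0.

We work with the vertex ordering v_0 < v_1 < v_2 < v_3 < v_4 < v_5 < v_6. The simplices of K, each written with vertices in increasing order, are:

  0-simplices (7): [v_0], [v_1], [v_2], [v_3], [v_4], [v_5], [v_6]
  1-simplices (18): (18 of them)
  2-simplices (12): (12 of them)

Hence C_0 ≅ Z^7, C_1 ≅ Z^18, C_2 ≅ Z^12.

∂_1: C_1 → C_0 maps an edge to its endpoints' difference, ∂[p,q] = q − p. For instance
  ∂[v_1,v_4] = [v_4] − [v_1].
The 7×18 boundary matrix has rank 6 and Smith normal form diag(1,1,1,1,1,1).

∂_2: C_2 → C_1 acts by ∂[p,q,r] = [q,r] − [p,r] + [p,q]. For instance
  ∂[v_2,v_3,v_6] = [v_3,v_6] − [v_2,v_6] + [v_2,v_3],
  ∂[v_2,v_4,v_6] = [v_4,v_6] − [v_2,v_6] + [v_2,v_4].
The resulting 18×12 matrix has rank 12, and its Smith normal form has invariant factors (1,1,1,1,1,1,1,1,1,1,1,2).

Computing H_k = (kernel of ∂_k) / (image of ∂_{k+1}):

  H_0: rank C_0 − rank ∂_1 = 7 − 6 = 1, and the invariant factors of ∂_1 are all 1, so H_0 = Z.
  H_1: rank ker ∂_1 − rank ∂_2 = (18 − 6) − 12 = 0, and ∂_2 has invariant factor 2 > 1, so H_1 = Z/2.
  H_2: rank ker ∂_2 − rank ∂_3 = (12 − 12) − 0 = 0, and there is no ∂_3, so H_2 = 0.

As a check, the Euler characteristic is 7 − 18 + 12 = 1, which agrees with 1 − 0 + 0 = 1.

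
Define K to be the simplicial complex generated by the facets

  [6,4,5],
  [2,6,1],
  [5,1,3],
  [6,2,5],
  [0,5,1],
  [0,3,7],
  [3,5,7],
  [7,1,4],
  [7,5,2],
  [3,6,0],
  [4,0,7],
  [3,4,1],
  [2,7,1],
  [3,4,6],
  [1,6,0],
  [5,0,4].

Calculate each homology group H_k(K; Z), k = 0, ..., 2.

H_0 = Z,  H_1 = Z^2,  H_2 = Z.

Take the total order 0 < 1 < 2 < 3 < 4 < 5 < 6 < 7 on the vertex set. Then K (dimension 2) consists of the simplices:

  0-simplices (8): [0], [1], [2], [3], [4], [5], [6], [7]
  1-simplices (24): (24 of them)
  2-simplices (16): [0,1,5], [0,1,6], [0,3,6], [0,3,7], [0,4,5], [0,4,7], [1,2,6], [1,2,7], [1,3,4], [1,3,5], [1,4,7], [2,5,6], [2,5,7], [3,4,6], [3,5,7], [4,5,6]

giving chain groups C_0 ≅ Z^8, C_1 ≅ Z^24, C_2 ≅ Z^16.

∂_1: C_1 → C_0 sends each edge [p,q] (with p < q) to q − p. For instance
  ∂[1,6] = [6] − [1].
The 8×24 boundary matrix has rank 7 and Smith normal form diag(1,1,1,1,1,1,1).

∂_2: C_2 → C_1 acts by ∂[p,q,r] = [q,r] − [p,r] + [p,q]. For instance
  ∂[4,5,6] = [5,6] − [4,6] + [4,5],
  ∂[1,2,7] = [2,7] − [1,7] + [1,2].
The 24×16 boundary matrix has rank 15 and Smith normal form diag(1,1,1,1,1,1,1,1,1,1,1,1,1,1,1).

Reading off H_k = ker ∂_k / im ∂_{k+1}:

  H_0: rank C_0 − rank ∂_1 = 8 − 7 = 1, and the invariant factors of ∂_1 are all 1, so H_0 ≅ Z.
  H_1: rank ker ∂_1 − rank ∂_2 = (24 − 7) − 15 = 2, and the invariant factors of ∂_2 are all 1, so H_1 ≅ Z^2.
  H_2: rank ker ∂_2 − rank ∂_3 = (16 − 15) − 0 = 1, and there is no ∂_3, so H_2 ≅ Z.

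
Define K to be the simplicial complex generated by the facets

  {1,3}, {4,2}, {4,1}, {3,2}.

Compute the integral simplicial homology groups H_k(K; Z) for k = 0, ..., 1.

H_0 ≅ Z,  H_1 ≅ Z.

We work with the vertex ordering 1 < 2 < 3 < 4. The simplices of K, each written with vertices in increasing order, are:

  0-simplices (4): [1], [2], [3], [4]
  1-simplices (4): [1,3], [1,4], [2,3], [2,4]

so the chain groups are C_0 ≅ Z^4, C_1 ≅ Z^4.

Boundary ∂_1: C_1 → C_0 maps an edge to its endpoints' difference, ∂[p,q] = q − p.
The resulting 4×4 matrix has rank 3, and its Smith normal form has invariant factors (1,1,1).

Now H_k = ker ∂_k / im ∂_{k+1}, so:

  H_0: rank C_0 − rank ∂_1 = 4 − 3 = 1, and the invariant factors of ∂_1 are all 1, so H_0 = Z.
  H_1: rank ker ∂_1 − rank ∂_2 = (4 − 3) − 0 = 1, and there is no ∂_2, so H_1 = Z.

(K is a triangulation of the circle S^1.)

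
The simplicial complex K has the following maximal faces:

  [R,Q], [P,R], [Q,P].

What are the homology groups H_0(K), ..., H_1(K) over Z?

We work with the vertex ordering P < Q < R. The simplices of K, each written with vertices in increasing order, are:

  0-simplices (3): P, Q, R
  1-simplices (3): PQ, PR, QR

Hence C_0 ≅ Z^3, C_1 ≅ Z^3.

Boundary ∂_1: C_1 → C_0 sends each edge [p,q] (with p < q) to q − p. For instance
  ∂PR = R − P.
The 3×3 boundary matrix has rank 2 and Smith normal form diag(1,1).

Now H_k = ker ∂_k / im ∂_{k+1}, so:

  H_0: rank C_0 − rank ∂_1 = 3 − 2 = 1, and the invariant factors of ∂_1 are all 1, so H_0 = Z.
  H_1: rank ker ∂_1 − rank ∂_2 = (3 − 2) − 0 = 1, and there is no ∂_2, so H_1 = Z.

As a check, the Euler characteristic is 3 − 3 = 0, which agrees with 1 − 1 = 0.

H_0 ≅ Z,  H_1 ≅ Z.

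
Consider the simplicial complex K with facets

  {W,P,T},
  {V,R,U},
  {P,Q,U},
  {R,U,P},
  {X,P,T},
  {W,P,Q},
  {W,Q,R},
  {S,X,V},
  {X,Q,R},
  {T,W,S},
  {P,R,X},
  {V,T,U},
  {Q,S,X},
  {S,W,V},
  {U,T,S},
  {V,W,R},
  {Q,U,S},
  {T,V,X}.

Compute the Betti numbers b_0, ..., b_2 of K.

b_0 = 1, b_1 = 1, b_2 = 0.

Order the vertices as P < Q < R < S < T < U < V < W < X. Listing each simplex with vertices in this order, K has dimension 2 with simplices:

  0-simplices (9): P, Q, R, S, T, U, V, W, X
  1-simplices (27): PQ, PR, PT, PU, PW, PX, QR, QS, QU, QW, QX, RU, RV, RW, RX, ST, SU, SV, SW, SX, TU, TV, TW, TX, UV, VW, VX
  2-simplices (18): PQU, PQW, PRU, PRX, PTW, PTX, QRW, QRX, QSU, QSX, RUV, RVW, STU, STW, SVW, SVX, TUV, TVX

Hence C_0 ≅ Z^9, C_1 ≅ Z^27, C_2 ≅ Z^18.

Boundary ∂_1: C_1 → C_0 is given by ∂[p,q] = [q] − [p].
As a 9×27 matrix over Z this has rank 8, with invariant factors (1,1,1,1,1,1,1,1).

The boundary map ∂_2: C_2 → C_1 maps a triangle to the signed sum of its edges. For instance
  ∂STW = TW − SW + ST,
  ∂PRX = RX − PX + PR.
As a 27×18 matrix over Z this has rank 18, with invariant factors (1,1,1,1,1,1,1,1,1,1,1,1,1,1,1,1,1,2).

Now H_k = ker ∂_k / im ∂_{k+1}, so:

  H_0: rank C_0 − rank ∂_1 = 9 − 8 = 1, and the invariant factors of ∂_1 are all 1, so H_0 ≅ Z.
  H_1: rank ker ∂_1 − rank ∂_2 = (27 − 8) − 18 = 1, and ∂_2 has invariant factor 2 > 1, so H_1 ≅ Z ⊕ Z/2.
  H_2: rank ker ∂_2 − rank ∂_3 = (18 − 18) − 0 = 0, and there is no ∂_3, so H_2 ≅ 0.

Hence the Betti numbers are b_0 = 1, b_1 = 1, b_2 = 0.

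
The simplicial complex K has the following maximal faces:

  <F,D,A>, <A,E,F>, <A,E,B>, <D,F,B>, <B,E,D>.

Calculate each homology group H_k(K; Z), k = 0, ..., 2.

Take the total order A < B < D < E < F on the vertex set. Then K (dimension 2) consists of the simplices:

  0-simplices (5): A, B, D, E, F
  1-simplices (10): AB, AD, AE, AF, BD, BE, BF, DE, DF, EF
  2-simplices (5): ABE, ADF, AEF, BDE, BDF

Hence C_0 ≅ Z^5, C_1 ≅ Z^10, C_2 ≅ Z^5.

Boundary ∂_1: C_1 → C_0 maps an edge to its endpoints' difference, ∂[p,q] = q − p.
The resulting 5×10 matrix has rank 4, and its Smith normal form has invariant factors (1,1,1,1).

The boundary map ∂_2: C_2 → C_1 sends each 2-simplex [p,q,r] to [q,r] − [p,r] + [p,q]. For instance
  ∂AEF = EF − AF + AE,
  ∂ABE = BE − AE + AB.
The resulting 10×5 matrix has rank 5, and its Smith normal form has invariant factors (1,1,1,1,1).

Now H_k = ker ∂_k / im ∂_{k+1}, so:

  H_0: rank C_0 − rank ∂_1 = 5 − 4 = 1, and the invariant factors of ∂_1 are all 1, so H_0 = Z.
  H_1: rank ker ∂_1 − rank ∂_2 = (10 − 4) − 5 = 1, and the invariant factors of ∂_2 are all 1, so H_1 = Z.
  H_2: rank ker ∂_2 − rank ∂_3 = (5 − 5) − 0 = 0, and there is no ∂_3, so H_2 = 0.

H_0 = Z,  H_1 = Z,  H_2 = 0.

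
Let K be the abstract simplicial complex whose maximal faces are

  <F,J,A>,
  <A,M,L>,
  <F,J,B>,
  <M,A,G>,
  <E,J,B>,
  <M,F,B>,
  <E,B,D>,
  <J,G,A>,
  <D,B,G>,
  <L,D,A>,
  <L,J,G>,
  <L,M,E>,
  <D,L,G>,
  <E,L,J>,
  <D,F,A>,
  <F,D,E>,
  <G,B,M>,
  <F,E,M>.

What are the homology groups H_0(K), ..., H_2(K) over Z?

Fix the vertex order A < B < D < E < F < G < J < L < M and write every simplex with vertices in increasing order. Then dim K = 2 and the simplices of K are:

  0-simplices (9): A, B, D, E, F, G, J, L, M
  1-simplices (27): AD, AF, AG, AJ, AL, AM, BD, BE, BF, BG, BJ, BM, DE, DF, DG, DL, EF, EJ, EL, EM, FJ, FM, GJ, GL, GM, JL, LM
  2-simplices (18): ADF, ADL, AFJ, AGJ, AGM, ALM, BDE, BDG, BEJ, BFJ, BFM, BGM, DEF, DGL, EFM, EJL, ELM, GJL

giving chain groups C_0 ≅ Z^9, C_1 ≅ Z^27, C_2 ≅ Z^18.

∂_1: C_1 → C_0 maps an edge to its endpoints' difference, ∂[p,q] = q − p. For instance
  ∂DE = E − D.
This gives a 9×27 integer matrix of rank 8; reducing to Smith normal form yields diagonal entries (1,1,1,1,1,1,1,1).

The boundary map ∂_2: C_2 → C_1 acts by ∂[p,q,r] = [q,r] − [p,r] + [p,q]. For instance
  ∂ADL = DL − AL + AD,
  ∂BEJ = EJ − BJ + BE.
As a 27×18 matrix over Z this has rank 18, with invariant factors (1,1,1,1,1,1,1,1,1,1,1,1,1,1,1,1,1,2).

Now H_k = ker ∂_k / im ∂_{k+1}, so:

  H_0: rank C_0 − rank ∂_1 = 9 − 8 = 1, and the invariant factors of ∂_1 are all 1, so H_0 = Z.
  H_1: rank ker ∂_1 − rank ∂_2 = (27 − 8) − 18 = 1, and ∂_2 has invariant factor 2 > 1, so H_1 = Z × Z/2.
  H_2: rank ker ∂_2 − rank ∂_3 = (18 − 18) − 0 = 0, and there is no ∂_3, so H_2 = 0.

As a check, the Euler characteristic is 9 − 27 + 18 = 0, which agrees with 1 − 1 + 0 = 0.

H_0 ≅ Z,  H_1 ≅ Z × Z/2,  H_2 = 0.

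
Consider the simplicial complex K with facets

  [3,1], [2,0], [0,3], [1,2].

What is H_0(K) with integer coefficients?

H_0 = Z.

We work with the vertex ordering 0 < 1 < 2 < 3. The simplices of K, each written with vertices in increasing order, are:

  0-simplices (4): [0], [1], [2], [3]
  1-simplices (4): [0,2], [0,3], [1,2], [1,3]

Hence C_0 ≅ Z^4, C_1 ≅ Z^4.

Boundary ∂_1: C_1 → C_0 maps an edge to its endpoints' difference, ∂[p,q] = q − p. For instance
  ∂[0,3] = [3] − [0].
This gives a 4×4 integer matrix of rank 3; reducing to Smith normal form yields diagonal entries (1,1,1).

Reading off H_k = ker ∂_k / im ∂_{k+1}:

  H_0: rank C_0 − rank ∂_1 = 4 − 3 = 1, and the invariant factors of ∂_1 are all 1, so H_0 ≅ Z.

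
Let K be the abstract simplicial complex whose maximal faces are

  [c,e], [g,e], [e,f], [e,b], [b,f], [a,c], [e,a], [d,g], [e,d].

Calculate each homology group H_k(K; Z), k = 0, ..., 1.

H_0 = Z,  H_1 = Z^3.

Fix the vertex order a < b < c < d < e < f < g and write every simplex with vertices in increasing order. Then dim K = 1 and the simplices of K are:

  0-simplices (7): a, b, c, d, e, f, g
  1-simplices (9): ac, ae, be, bf, ce, de, dg, ef, eg

Hence C_0 ≅ Z^7, C_1 ≅ Z^9.

∂_1: C_1 → C_0 sends each edge [p,q] (with p < q) to q − p.
The resulting 7×9 matrix has rank 6, and its Smith normal form has invariant factors (1,1,1,1,1,1).

Computing H_k = (kernel of ∂_k) / (image of ∂_{k+1}):

  H_0: rank C_0 − rank ∂_1 = 7 − 6 = 1, and the invariant factors of ∂_1 are all 1, so H_0 ≅ Z.
  H_1: rank ker ∂_1 − rank ∂_2 = (9 − 6) − 0 = 3, and there is no ∂_2, so H_1 ≅ Z^3.

As a check, the Euler characteristic is 7 − 9 = -2, which agrees with 1 − 3 = -2.
(K is a triangulation of a wedge of 3 circles.)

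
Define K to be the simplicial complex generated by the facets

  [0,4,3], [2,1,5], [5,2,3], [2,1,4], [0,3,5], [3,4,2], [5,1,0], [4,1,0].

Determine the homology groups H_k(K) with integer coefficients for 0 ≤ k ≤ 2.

K has 6 vertices, 12 edges, 8 triangles.
rank ∂_0 = 0, rank ∂_1 = 5 ⇒ b_0 = 6 − 0 − 5 = 1; all invariant factors of ∂_1 are 1 so no torsion. So H_0 ≅ Z.
rank ∂_1 = 5, rank ∂_2 = 7 ⇒ b_1 = 12 − 5 − 7 = 0; all invariant factors of ∂_2 are 1 so no torsion. So H_1 ≅ 0.
rank ∂_2 = 7, rank ∂_3 = 0 ⇒ b_2 = 8 − 7 − 0 = 1. So H_2 ≅ Z.

H_0 ≅ Z,  H_1 = 0,  H_2 ≅ Z.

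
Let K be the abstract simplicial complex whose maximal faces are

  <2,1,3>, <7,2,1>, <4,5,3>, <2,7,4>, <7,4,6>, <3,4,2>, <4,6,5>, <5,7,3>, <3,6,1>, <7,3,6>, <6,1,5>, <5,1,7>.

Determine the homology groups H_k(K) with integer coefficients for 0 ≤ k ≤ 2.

H_0 = Z,  H_1 = Z/2,  H_2 = 0.

Take the total order 1 < 2 < 3 < 4 < 5 < 6 < 7 on the vertex set. Then K (dimension 2) consists of the simplices:

  0-simplices (7): [1], [2], [3], [4], [5], [6], [7]
  1-simplices (18): [1,2], [1,3], [1,5], [1,6], [1,7], [2,3], [2,4], [2,7], [3,4], [3,5], [3,6], [3,7], [4,5], [4,6], [4,7], [5,6], [5,7], [6,7]
  2-simplices (12): [1,2,3], [1,2,7], [1,3,6], [1,5,6], [1,5,7], [2,3,4], [2,4,7], [3,4,5], [3,5,7], [3,6,7], [4,5,6], [4,6,7]

Hence C_0 ≅ Z^7, C_1 ≅ Z^18, C_2 ≅ Z^12.

∂_1: C_1 → C_0 maps an edge to its endpoints' difference, ∂[p,q] = q − p. For instance
  ∂[1,3] = [3] − [1].
The resulting 7×18 matrix has rank 6, and its Smith normal form has invariant factors (1,1,1,1,1,1).

The boundary map ∂_2: C_2 → C_1 sends each 2-simplex [p,q,r] to [q,r] − [p,r] + [p,q]. For instance
  ∂[2,4,7] = [4,7] − [2,7] + [2,4],
  ∂[4,5,6] = [5,6] − [4,6] + [4,5].
The resulting 18×12 matrix has rank 12, and its Smith normal form has invariant factors (1,1,1,1,1,1,1,1,1,1,1,2).

Computing H_k = (kernel of ∂_k) / (image of ∂_{k+1}):

  H_0: rank C_0 − rank ∂_1 = 7 − 6 = 1, and the invariant factors of ∂_1 are all 1, so H_0 = Z.
  H_1: rank ker ∂_1 − rank ∂_2 = (18 − 6) − 12 = 0, and ∂_2 has invariant factor 2 > 1, so H_1 = Z/2.
  H_2: rank ker ∂_2 − rank ∂_3 = (12 − 12) − 0 = 0, and there is no ∂_3, so H_2 = 0.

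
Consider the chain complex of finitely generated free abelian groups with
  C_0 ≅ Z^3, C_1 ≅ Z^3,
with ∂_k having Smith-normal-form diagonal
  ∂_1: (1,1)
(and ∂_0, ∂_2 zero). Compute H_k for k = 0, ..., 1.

H_0: b_0 = 3 − 0 − 2 = 1; torsion from ∂_1 factors > 1: none. So H_0 ≅ Z.
H_1: b_1 = 3 − 2 − 0 = 1; torsion from ∂_2 factors > 1: none. So H_1 ≅ Z.

H_0 ≅ Z,  H_1 ≅ Z.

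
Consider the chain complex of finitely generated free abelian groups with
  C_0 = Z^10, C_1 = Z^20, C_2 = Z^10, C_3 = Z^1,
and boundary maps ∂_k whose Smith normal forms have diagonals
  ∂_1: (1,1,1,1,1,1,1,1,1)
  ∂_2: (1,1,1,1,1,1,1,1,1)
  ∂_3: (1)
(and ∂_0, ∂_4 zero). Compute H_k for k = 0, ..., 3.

H_0: b_0 = 10 − 0 − 9 = 1; torsion from ∂_1 factors > 1: none. So H_0 = Z.
H_1: b_1 = 20 − 9 − 9 = 2; torsion from ∂_2 factors > 1: none. So H_1 = Z^2.
H_2: b_2 = 10 − 9 − 1 = 0; torsion from ∂_3 factors > 1: none. So H_2 = 0.
H_3: b_3 = 1 − 1 − 0 = 0; torsion from ∂_4 factors > 1: none. So H_3 = 0.

H_0 = Z,  H_1 = Z^2,  H_2 = 0,  H_3 = 0.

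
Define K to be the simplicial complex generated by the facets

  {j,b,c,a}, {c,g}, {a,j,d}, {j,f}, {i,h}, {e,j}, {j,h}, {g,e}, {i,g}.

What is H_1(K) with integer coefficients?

H_1 ≅ Z^2.

Fix the vertex order a < b < c < d < e < f < g < h < i < j and write every simplex with vertices in increasing order. Then dim K = 3 and the simplices of K are:

  0-simplices (10): a, b, c, d, e, f, g, h, i, j
  1-simplices (15): ab, ac, ad, aj, bc, bj, cg, cj, dj, eg, ej, fj, gi, hi, hj
  2-simplices (5): abc, abj, acj, adj, bcj
  3-simplices (1): abcj

giving chain groups C_0 ≅ Z^10, C_1 ≅ Z^15, C_2 ≅ Z^5, C_3 ≅ Z^1.

∂_1: C_1 → C_0 sends each edge [p,q] (with p < q) to q − p.
This gives a 10×15 integer matrix of rank 9; reducing to Smith normal form yields diagonal entries (1,1,1,1,1,1,1,1,1).

Boundary ∂_2: C_2 → C_1 acts by ∂[p,q,r] = [q,r] − [p,r] + [p,q]. For instance
  ∂acj = cj − aj + ac,
  ∂adj = dj − aj + ad.
This gives a 15×5 integer matrix of rank 4; reducing to Smith normal form yields diagonal entries (1,1,1,1).

The boundary map ∂_3: C_3 → C_2 sends each 3-simplex σ to the alternating sum Σ_i (−1)^i (σ with its i-th vertex removed). For instance
  ∂abcj = bcj − acj + abj − abc.
The resulting 5×1 matrix has rank 1, and its Smith normal form has invariant factors (1).

Now H_k = ker ∂_k / im ∂_{k+1}, so:

  H_1: rank ker ∂_1 − rank ∂_2 = (15 − 9) − 4 = 2, and the invariant factors of ∂_2 are all 1, so H_1 = Z^2.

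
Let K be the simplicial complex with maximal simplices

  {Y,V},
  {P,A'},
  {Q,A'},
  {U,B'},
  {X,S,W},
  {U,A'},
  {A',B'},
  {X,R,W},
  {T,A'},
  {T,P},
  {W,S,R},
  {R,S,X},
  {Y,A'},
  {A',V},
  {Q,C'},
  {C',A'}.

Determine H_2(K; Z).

Order the vertices as P < Q < R < S < T < U < V < W < X < Y < A' < B' < C'. Listing each simplex with vertices in this order, K has dimension 2 with simplices:

  0-simplices (13): [P], [Q], [R], [S], [T], [U], [V], [W], [X], [Y], [A'], [B'], [C']
  1-simplices (18): [P,T], [P,A'], [Q,A'], [Q,C'], [R,S], [R,W], [R,X], [S,W], [S,X], [T,A'], [U,A'], [U,B'], [V,Y], [V,A'], [W,X], [Y,A'], [A',B'], [A',C']
  2-simplices (4): [R,S,W], [R,S,X], [R,W,X], [S,W,X]

giving chain groups C_0 ≅ Z^13, C_1 ≅ Z^18, C_2 ≅ Z^4.

Boundary ∂_1: C_1 → C_0 maps an edge to its endpoints' difference, ∂[p,q] = q − p. For instance
  ∂[S,W] = [W] − [S].
The 13×18 boundary matrix has rank 11 and Smith normal form diag(1,1,1,1,1,1,1,1,1,1,1).

The boundary map ∂_2: C_2 → C_1 acts by ∂[p,q,r] = [q,r] − [p,r] + [p,q]. For instance
  ∂[R,S,W] = [S,W] − [R,W] + [R,S],
  ∂[R,S,X] = [S,X] − [R,X] + [R,S].
This gives a 18×4 integer matrix of rank 3; reducing to Smith normal form yields diagonal entries (1,1,1).

Now H_k = ker ∂_k / im ∂_{k+1}, so:

  H_2: rank ker ∂_2 − rank ∂_3 = (4 − 3) − 0 = 1, and there is no ∂_3, so H_2 = Z.

H_2 ≅ Z.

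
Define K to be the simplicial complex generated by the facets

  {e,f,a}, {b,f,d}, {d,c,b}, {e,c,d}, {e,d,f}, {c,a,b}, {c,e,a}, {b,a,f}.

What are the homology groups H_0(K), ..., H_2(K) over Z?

We work with the vertex ordering a < b < c < d < e < f. The simplices of K, each written with vertices in increasing order, are:

  0-simplices (6): a, b, c, d, e, f
  1-simplices (12): ab, ac, ae, af, bc, bd, bf, cd, ce, de, df, ef
  2-simplices (8): abc, abf, ace, aef, bcd, bdf, cde, def

Hence C_0 ≅ Z^6, C_1 ≅ Z^12, C_2 ≅ Z^8.

The boundary map ∂_1: C_1 → C_0 is given by ∂[p,q] = [q] − [p].
The resulting 6×12 matrix has rank 5, and its Smith normal form has invariant factors (1,1,1,1,1).

The boundary map ∂_2: C_2 → C_1 maps a triangle to the signed sum of its edges. For instance
  ∂cde = de − ce + cd,
  ∂aef = ef − af + ae.
The 12×8 boundary matrix has rank 7 and Smith normal form diag(1,1,1,1,1,1,1).

Reading off H_k = ker ∂_k / im ∂_{k+1}:

  H_0: rank C_0 − rank ∂_1 = 6 − 5 = 1, and the invariant factors of ∂_1 are all 1, so H_0 ≅ Z.
  H_1: rank ker ∂_1 − rank ∂_2 = (12 − 5) − 7 = 0, and the invariant factors of ∂_2 are all 1, so H_1 ≅ 0.
  H_2: rank ker ∂_2 − rank ∂_3 = (8 − 7) − 0 = 1, and there is no ∂_3, so H_2 ≅ Z.

H_0 ≅ Z,  H_1 = 0,  H_2 ≅ Z.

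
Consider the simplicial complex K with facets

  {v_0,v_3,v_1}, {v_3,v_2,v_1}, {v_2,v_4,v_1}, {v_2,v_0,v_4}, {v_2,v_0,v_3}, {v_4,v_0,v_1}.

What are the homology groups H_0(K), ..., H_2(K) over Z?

Order the vertices as v_0 < v_1 < v_2 < v_3 < v_4. Listing each simplex with vertices in this order, K has dimension 2 with simplices:

  0-simplices (5): [v_0], [v_1], [v_2], [v_3], [v_4]
  1-simplices (9): [v_0,v_1], [v_0,v_2], [v_0,v_3], [v_0,v_4], [v_1,v_2], [v_1,v_3], [v_1,v_4], [v_2,v_3], [v_2,v_4]
  2-simplices (6): [v_0,v_1,v_3], [v_0,v_1,v_4], [v_0,v_2,v_3], [v_0,v_2,v_4], [v_1,v_2,v_3], [v_1,v_2,v_4]

so the chain groups are C_0 ≅ Z^5, C_1 ≅ Z^9, C_2 ≅ Z^6.

Boundary ∂_1: C_1 → C_0 sends each edge [p,q] (with p < q) to q − p.
This gives a 5×9 integer matrix of rank 4; reducing to Smith normal form yields diagonal entries (1,1,1,1).

The boundary map ∂_2: C_2 → C_1 acts by ∂[p,q,r] = [q,r] − [p,r] + [p,q]. For instance
  ∂[v_1,v_2,v_3] = [v_2,v_3] − [v_1,v_3] + [v_1,v_2],
  ∂[v_0,v_2,v_4] = [v_2,v_4] − [v_0,v_4] + [v_0,v_2].
This gives a 9×6 integer matrix of rank 5; reducing to Smith normal form yields diagonal entries (1,1,1,1,1).

Reading off H_k = ker ∂_k / im ∂_{k+1}:

  H_0: rank C_0 − rank ∂_1 = 5 − 4 = 1, and the invariant factors of ∂_1 are all 1, so H_0 = Z.
  H_1: rank ker ∂_1 − rank ∂_2 = (9 − 4) − 5 = 0, and the invariant factors of ∂_2 are all 1, so H_1 = 0.
  H_2: rank ker ∂_2 − rank ∂_3 = (6 − 5) − 0 = 1, and there is no ∂_3, so H_2 = Z.

(K is a triangulation of the 2-sphere S^2.)

H_0 ≅ Z,  H_1 = 0,  H_2 ≅ Z.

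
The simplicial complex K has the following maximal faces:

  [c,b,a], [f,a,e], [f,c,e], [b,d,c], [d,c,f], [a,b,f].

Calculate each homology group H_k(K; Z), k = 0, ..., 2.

We work with the vertex ordering a < b < c < d < e < f. The simplices of K, each written with vertices in increasing order, are:

  0-simplices (6): a, b, c, d, e, f
  1-simplices (12): ab, ac, ae, af, bc, bd, bf, cd, ce, cf, df, ef
  2-simplices (6): abc, abf, aef, bcd, cdf, cef

Hence C_0 ≅ Z^6, C_1 ≅ Z^12, C_2 ≅ Z^6.

The boundary map ∂_1: C_1 → C_0 maps an edge to its endpoints' difference, ∂[p,q] = q − p.
This gives a 6×12 integer matrix of rank 5; reducing to Smith normal form yields diagonal entries (1,1,1,1,1).

∂_2: C_2 → C_1 maps a triangle to the signed sum of its edges. For instance
  ∂cef = ef − cf + ce,
  ∂abf = bf − af + ab.
The 12×6 boundary matrix has rank 6 and Smith normal form diag(1,1,1,1,1,1).

Now H_k = ker ∂_k / im ∂_{k+1}, so:

  H_0: rank C_0 − rank ∂_1 = 6 − 5 = 1, and the invariant factors of ∂_1 are all 1, so H_0 = Z.
  H_1: rank ker ∂_1 − rank ∂_2 = (12 − 5) − 6 = 1, and the invariant factors of ∂_2 are all 1, so H_1 = Z.
  H_2: rank ker ∂_2 − rank ∂_3 = (6 − 6) − 0 = 0, and there is no ∂_3, so H_2 = 0.

H_0 = Z,  H_1 = Z,  H_2 = 0.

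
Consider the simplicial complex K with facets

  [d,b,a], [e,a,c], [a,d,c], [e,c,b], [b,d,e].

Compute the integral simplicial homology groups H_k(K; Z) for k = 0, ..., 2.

Fix the vertex order a < b < c < d < e and write every simplex with vertices in increasing order. Then dim K = 2 and the simplices of K are:

  0-simplices (5): a, b, c, d, e
  1-simplices (10): ab, ac, ad, ae, bc, bd, be, cd, ce, de
  2-simplices (5): abd, acd, ace, bce, bde

so the chain groups are C_0 ≅ Z^5, C_1 ≅ Z^10, C_2 ≅ Z^5.

The boundary map ∂_1: C_1 → C_0 sends each edge [p,q] (with p < q) to q − p. For instance
  ∂bc = c − b.
The resulting 5×10 matrix has rank 4, and its Smith normal form has invariant factors (1,1,1,1).

∂_2: C_2 → C_1 maps a triangle to the signed sum of its edges. For instance
  ∂ace = ce − ae + ac,
  ∂abd = bd − ad + ab.
As a 10×5 matrix over Z this has rank 5, with invariant factors (1,1,1,1,1).

Now H_k = ker ∂_k / im ∂_{k+1}, so:

  H_0: rank C_0 − rank ∂_1 = 5 − 4 = 1, and the invariant factors of ∂_1 are all 1, so H_0 = Z.
  H_1: rank ker ∂_1 − rank ∂_2 = (10 − 4) − 5 = 1, and the invariant factors of ∂_2 are all 1, so H_1 = Z.
  H_2: rank ker ∂_2 − rank ∂_3 = (5 − 5) − 0 = 0, and there is no ∂_3, so H_2 = 0.

As a check, the Euler characteristic is 5 − 10 + 5 = 0, which agrees with 1 − 1 + 0 = 0.

H_0 = Z,  H_1 = Z,  H_2 = 0.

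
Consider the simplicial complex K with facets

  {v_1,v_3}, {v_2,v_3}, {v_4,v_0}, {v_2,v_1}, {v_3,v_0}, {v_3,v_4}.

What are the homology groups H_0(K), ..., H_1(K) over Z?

H_0 ≅ Z,  H_1 ≅ Z^2.

Order the vertices as v_0 < v_1 < v_2 < v_3 < v_4. Listing each simplex with vertices in this order, K has dimension 1 with simplices:

  0-simplices (5): [v_0], [v_1], [v_2], [v_3], [v_4]
  1-simplices (6): [v_0,v_3], [v_0,v_4], [v_1,v_2], [v_1,v_3], [v_2,v_3], [v_3,v_4]

so the chain groups are C_0 ≅ Z^5, C_1 ≅ Z^6.

Boundary ∂_1: C_1 → C_0 sends each edge [p,q] (with p < q) to q − p.
As a 5×6 matrix over Z this has rank 4, with invariant factors (1,1,1,1).

Computing H_k = (kernel of ∂_k) / (image of ∂_{k+1}):

  H_0: rank C_0 − rank ∂_1 = 5 − 4 = 1, and the invariant factors of ∂_1 are all 1, so H_0 ≅ Z.
  H_1: rank ker ∂_1 − rank ∂_2 = (6 − 4) − 0 = 2, and there is no ∂_2, so H_1 ≅ Z^2.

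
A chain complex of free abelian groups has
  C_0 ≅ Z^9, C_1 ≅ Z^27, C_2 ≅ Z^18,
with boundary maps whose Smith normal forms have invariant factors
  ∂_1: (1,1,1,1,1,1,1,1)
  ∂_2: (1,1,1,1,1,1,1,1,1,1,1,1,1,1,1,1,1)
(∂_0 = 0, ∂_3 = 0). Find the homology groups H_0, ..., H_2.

H_0 = Z,  H_1 = Z^2,  H_2 = Z.

H_0: b_0 = 9 − 0 − 8 = 1; torsion from ∂_1 factors > 1: none. So H_0 = Z.
H_1: b_1 = 27 − 8 − 17 = 2; torsion from ∂_2 factors > 1: none. So H_1 = Z^2.
H_2: b_2 = 18 − 17 − 0 = 1; torsion from ∂_3 factors > 1: none. So H_2 = Z.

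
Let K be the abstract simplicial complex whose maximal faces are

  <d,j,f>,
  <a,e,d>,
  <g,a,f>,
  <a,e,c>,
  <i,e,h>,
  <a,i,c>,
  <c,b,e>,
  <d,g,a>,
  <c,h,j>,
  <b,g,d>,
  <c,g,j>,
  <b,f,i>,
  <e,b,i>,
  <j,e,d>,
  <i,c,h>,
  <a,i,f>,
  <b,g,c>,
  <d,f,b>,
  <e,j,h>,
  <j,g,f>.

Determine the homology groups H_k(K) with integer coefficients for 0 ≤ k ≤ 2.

H_0 = Z,  H_1 = Z × Z/2,  H_2 = 0.

Take the total order a < b < c < d < e < f < g < h < i < j on the vertex set. Then K (dimension 2) consists of the simplices:

  0-simplices (10): a, b, c, d, e, f, g, h, i, j
  1-simplices (30): ac, ad, ae, af, ag, ai, bc, bd, be, bf, bg, bi, ce, cg, ch, ci, cj, de, df, dg, dj, eh, ei, ej, fg, fi, fj, gj, hi, hj
  2-simplices (20): ace, aci, ade, adg, afg, afi, bce, bcg, bdf, bdg, bei, bfi, cgj, chi, chj, dej, dfj, ehi, ehj, fgj

so the chain groups are C_0 ≅ Z^10, C_1 ≅ Z^30, C_2 ≅ Z^20.

∂_1: C_1 → C_0 is given by ∂[p,q] = [q] − [p]. For instance
  ∂de = e − d.
This gives a 10×30 integer matrix of rank 9; reducing to Smith normal form yields diagonal entries (1,1,1,1,1,1,1,1,1).

The boundary map ∂_2: C_2 → C_1 sends each 2-simplex [p,q,r] to [q,r] − [p,r] + [p,q]. For instance
  ∂ace = ce − ae + ac,
  ∂bdg = dg − bg + bd.
This gives a 30×20 integer matrix of rank 20; reducing to Smith normal form yields diagonal entries (1,1,1,1,1,1,1,1,1,1,1,1,1,1,1,1,1,1,1,2).

From H_k ≅ ker(∂_k) / im(∂_{k+1}) we obtain:

  H_0: rank C_0 − rank ∂_1 = 10 − 9 = 1, and the invariant factors of ∂_1 are all 1, so H_0 ≅ Z.
  H_1: rank ker ∂_1 − rank ∂_2 = (30 − 9) − 20 = 1, and ∂_2 has invariant factor 2 > 1, so H_1 ≅ Z × Z/2.
  H_2: rank ker ∂_2 − rank ∂_3 = (20 − 20) − 0 = 0, and there is no ∂_3, so H_2 ≅ 0.

(K is a triangulation of the Klein bottle.)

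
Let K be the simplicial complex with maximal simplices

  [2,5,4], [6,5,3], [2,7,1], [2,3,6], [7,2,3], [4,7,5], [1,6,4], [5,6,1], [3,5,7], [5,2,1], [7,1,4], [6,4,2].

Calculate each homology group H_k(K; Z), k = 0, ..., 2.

Take the total order 1 < 2 < 3 < 4 < 5 < 6 < 7 on the vertex set. Then K (dimension 2) consists of the simplices:

  0-simplices (7): [1], [2], [3], [4], [5], [6], [7]
  1-simplices (18): [1,2], [1,4], [1,5], [1,6], [1,7], [2,3], [2,4], [2,5], [2,6], [2,7], [3,5], [3,6], [3,7], [4,5], [4,6], [4,7], [5,6], [5,7]
  2-simplices (12): [1,2,5], [1,2,7], [1,4,6], [1,4,7], [1,5,6], [2,3,6], [2,3,7], [2,4,5], [2,4,6], [3,5,6], [3,5,7], [4,5,7]

giving chain groups C_0 ≅ Z^7, C_1 ≅ Z^18, C_2 ≅ Z^12.

Boundary ∂_1: C_1 → C_0 sends each edge [p,q] (with p < q) to q − p. For instance
  ∂[2,5] = [5] − [2].
The 7×18 boundary matrix has rank 6 and Smith normal form diag(1,1,1,1,1,1).

Boundary ∂_2: C_2 → C_1 acts by ∂[p,q,r] = [q,r] − [p,r] + [p,q]. For instance
  ∂[3,5,6] = [5,6] − [3,6] + [3,5],
  ∂[2,3,6] = [3,6] − [2,6] + [2,3].
This gives a 18×12 integer matrix of rank 12; reducing to Smith normal form yields diagonal entries (1,1,1,1,1,1,1,1,1,1,1,2).

From H_k ≅ ker(∂_k) / im(∂_{k+1}) we obtain:

  H_0: rank C_0 − rank ∂_1 = 7 − 6 = 1, and the invariant factors of ∂_1 are all 1, so H_0 = Z.
  H_1: rank ker ∂_1 − rank ∂_2 = (18 − 6) − 12 = 0, and ∂_2 has invariant factor 2 > 1, so H_1 = Z/2.
  H_2: rank ker ∂_2 − rank ∂_3 = (12 − 12) − 0 = 0, and there is no ∂_3, so H_2 = 0.

(K is a triangulation of the real projective plane RP^2.)

H_0 ≅ Z,  H_1 ≅ Z/2,  H_2 = 0.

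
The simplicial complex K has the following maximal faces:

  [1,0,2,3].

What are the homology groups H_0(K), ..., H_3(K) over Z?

H_0 = Z,  H_1 = 0,  H_2 = 0,  H_3 = 0.

K has 4 vertices, 6 edges, 4 triangles, 1 3-simplex.
rank ∂_0 = 0, rank ∂_1 = 3 ⇒ b_0 = 4 − 0 − 3 = 1; all invariant factors of ∂_1 are 1 so no torsion. So H_0 ≅ Z.
rank ∂_1 = 3, rank ∂_2 = 3 ⇒ b_1 = 6 − 3 − 3 = 0; all invariant factors of ∂_2 are 1 so no torsion. So H_1 ≅ 0.
rank ∂_2 = 3, rank ∂_3 = 1 ⇒ b_2 = 4 − 3 − 1 = 0; all invariant factors of ∂_3 are 1 so no torsion. So H_2 ≅ 0.
rank ∂_3 = 1, rank ∂_4 = 0 ⇒ b_3 = 1 − 1 − 0 = 0. So H_3 ≅ 0.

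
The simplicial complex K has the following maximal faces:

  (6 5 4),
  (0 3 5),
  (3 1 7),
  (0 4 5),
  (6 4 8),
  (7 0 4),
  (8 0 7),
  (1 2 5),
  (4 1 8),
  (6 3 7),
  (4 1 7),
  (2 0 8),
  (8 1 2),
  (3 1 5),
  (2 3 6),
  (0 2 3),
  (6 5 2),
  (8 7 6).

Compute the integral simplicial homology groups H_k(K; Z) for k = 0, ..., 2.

Order the vertices as 0 < 1 < 2 < 3 < 4 < 5 < 6 < 7 < 8. Listing each simplex with vertices in this order, K has dimension 2 with simplices:

  0-simplices (9): [0], [1], [2], [3], [4], [5], [6], [7], [8]
  1-simplices (27): (27 of them)
  2-simplices (18): [0,2,3], [0,2,8], [0,3,5], [0,4,5], [0,4,7], [0,7,8], [1,2,5], [1,2,8], [1,3,5], [1,3,7], [1,4,7], [1,4,8], [2,3,6], [2,5,6], [3,6,7], [4,5,6], [4,6,8], [6,7,8]

so the chain groups are C_0 ≅ Z^9, C_1 ≅ Z^27, C_2 ≅ Z^18.

The boundary map ∂_1: C_1 → C_0 sends each edge [p,q] (with p < q) to q − p.
The resulting 9×27 matrix has rank 8, and its Smith normal form has invariant factors (1,1,1,1,1,1,1,1).

The boundary map ∂_2: C_2 → C_1 acts by ∂[p,q,r] = [q,r] − [p,r] + [p,q]. For instance
  ∂[0,7,8] = [7,8] − [0,8] + [0,7],
  ∂[1,3,7] = [3,7] − [1,7] + [1,3].
The resulting 27×18 matrix has rank 18, and its Smith normal form has invariant factors (1,1,1,1,1,1,1,1,1,1,1,1,1,1,1,1,1,2).

Now H_k = ker ∂_k / im ∂_{k+1}, so:

  H_0: rank C_0 − rank ∂_1 = 9 − 8 = 1, and the invariant factors of ∂_1 are all 1, so H_0 ≅ Z.
  H_1: rank ker ∂_1 − rank ∂_2 = (27 − 8) − 18 = 1, and ∂_2 has invariant factor 2 > 1, so H_1 ≅ Z ⊕ Z_2.
  H_2: rank ker ∂_2 − rank ∂_3 = (18 − 18) − 0 = 0, and there is no ∂_3, so H_2 ≅ 0.

(K is a triangulation of the Klein bottle.)

H_0 = Z,  H_1 = Z ⊕ Z_2,  H_2 = 0.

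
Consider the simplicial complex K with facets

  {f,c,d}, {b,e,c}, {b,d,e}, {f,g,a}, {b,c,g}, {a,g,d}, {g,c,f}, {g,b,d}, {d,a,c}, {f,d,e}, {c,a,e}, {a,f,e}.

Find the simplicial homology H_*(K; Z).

H_0 = Z,  H_1 = Z_2,  H_2 = 0.

Fix the vertex order a < b < c < d < e < f < g and write every simplex with vertices in increasing order. Then dim K = 2 and the simplices of K are:

  0-simplices (7): a, b, c, d, e, f, g
  1-simplices (18): ac, ad, ae, af, ag, bc, bd, be, bg, cd, ce, cf, cg, de, df, dg, ef, fg
  2-simplices (12): acd, ace, adg, aef, afg, bce, bcg, bde, bdg, cdf, cfg, def

so the chain groups are C_0 ≅ Z^7, C_1 ≅ Z^18, C_2 ≅ Z^12.

Boundary ∂_1: C_1 → C_0 is given by ∂[p,q] = [q] − [p]. For instance
  ∂cf = f − c.
This gives a 7×18 integer matrix of rank 6; reducing to Smith normal form yields diagonal entries (1,1,1,1,1,1).

The boundary map ∂_2: C_2 → C_1 sends each 2-simplex [p,q,r] to [q,r] − [p,r] + [p,q]. For instance
  ∂cfg = fg − cg + cf,
  ∂adg = dg − ag + ad.
The 18×12 boundary matrix has rank 12 and Smith normal form diag(1,1,1,1,1,1,1,1,1,1,1,2).

Computing H_k = (kernel of ∂_k) / (image of ∂_{k+1}):

  H_0: rank C_0 − rank ∂_1 = 7 − 6 = 1, and the invariant factors of ∂_1 are all 1, so H_0 = Z.
  H_1: rank ker ∂_1 − rank ∂_2 = (18 − 6) − 12 = 0, and ∂_2 has invariant factor 2 > 1, so H_1 = Z_2.
  H_2: rank ker ∂_2 − rank ∂_3 = (12 − 12) − 0 = 0, and there is no ∂_3, so H_2 = 0.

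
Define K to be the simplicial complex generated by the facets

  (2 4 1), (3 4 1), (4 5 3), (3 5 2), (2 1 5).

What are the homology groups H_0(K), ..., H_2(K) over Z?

H_0 = Z,  H_1 = Z,  H_2 = 0.

Order the vertices as 1 < 2 < 3 < 4 < 5. Listing each simplex with vertices in this order, K has dimension 2 with simplices:

  0-simplices (5): [1], [2], [3], [4], [5]
  1-simplices (10): [1,2], [1,3], [1,4], [1,5], [2,3], [2,4], [2,5], [3,4], [3,5], [4,5]
  2-simplices (5): [1,2,4], [1,2,5], [1,3,4], [2,3,5], [3,4,5]

giving chain groups C_0 ≅ Z^5, C_1 ≅ Z^10, C_2 ≅ Z^5.

Boundary ∂_1: C_1 → C_0 sends each edge [p,q] (with p < q) to q − p. For instance
  ∂[3,4] = [4] − [3].
This gives a 5×10 integer matrix of rank 4; reducing to Smith normal form yields diagonal entries (1,1,1,1).

Boundary ∂_2: C_2 → C_1 acts by ∂[p,q,r] = [q,r] − [p,r] + [p,q]. For instance
  ∂[1,2,5] = [2,5] − [1,5] + [1,2],
  ∂[2,3,5] = [3,5] − [2,5] + [2,3].
This gives a 10×5 integer matrix of rank 5; reducing to Smith normal form yields diagonal entries (1,1,1,1,1).

Reading off H_k = ker ∂_k / im ∂_{k+1}:

  H_0: rank C_0 − rank ∂_1 = 5 − 4 = 1, and the invariant factors of ∂_1 are all 1, so H_0 ≅ Z.
  H_1: rank ker ∂_1 − rank ∂_2 = (10 − 4) − 5 = 1, and the invariant factors of ∂_2 are all 1, so H_1 ≅ Z.
  H_2: rank ker ∂_2 − rank ∂_3 = (5 − 5) − 0 = 0, and there is no ∂_3, so H_2 ≅ 0.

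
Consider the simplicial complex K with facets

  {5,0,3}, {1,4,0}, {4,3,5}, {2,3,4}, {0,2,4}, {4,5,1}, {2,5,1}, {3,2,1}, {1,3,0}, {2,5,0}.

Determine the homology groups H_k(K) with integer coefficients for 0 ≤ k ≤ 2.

K has 6 vertices, 15 edges, 10 triangles.
rank ∂_0 = 0, rank ∂_1 = 5 ⇒ b_0 = 6 − 0 − 5 = 1; all invariant factors of ∂_1 are 1 so no torsion. So H_0 = Z.
rank ∂_1 = 5, rank ∂_2 = 10 ⇒ b_1 = 15 − 5 − 10 = 0; ∂_2 has invariant factor(s) [2] giving torsion. So H_1 = Z/2.
rank ∂_2 = 10, rank ∂_3 = 0 ⇒ b_2 = 10 − 10 − 0 = 0. So H_2 = 0.

H_0 ≅ Z,  H_1 ≅ Z/2,  H_2 = 0.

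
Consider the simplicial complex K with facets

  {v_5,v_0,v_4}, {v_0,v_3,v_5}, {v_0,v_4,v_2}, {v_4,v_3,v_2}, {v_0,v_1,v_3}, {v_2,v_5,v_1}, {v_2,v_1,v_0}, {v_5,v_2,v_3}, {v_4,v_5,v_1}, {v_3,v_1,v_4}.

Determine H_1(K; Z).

Take the total order v_0 < v_1 < v_2 < v_3 < v_4 < v_5 on the vertex set. Then K (dimension 2) consists of the simplices:

  0-simplices (6): [v_0], [v_1], [v_2], [v_3], [v_4], [v_5]
  1-simplices (15): (15 of them)
  2-simplices (10): [v_0,v_1,v_2], [v_0,v_1,v_3], [v_0,v_2,v_4], [v_0,v_3,v_5], [v_0,v_4,v_5], [v_1,v_2,v_5], [v_1,v_3,v_4], [v_1,v_4,v_5], [v_2,v_3,v_4], [v_2,v_3,v_5]

so the chain groups are C_0 ≅ Z^6, C_1 ≅ Z^15, C_2 ≅ Z^10.

Boundary ∂_1: C_1 → C_0 sends each edge [p,q] (with p < q) to q − p. For instance
  ∂[v_0,v_3] = [v_3] − [v_0].
The resulting 6×15 matrix has rank 5, and its Smith normal form has invariant factors (1,1,1,1,1).

The boundary map ∂_2: C_2 → C_1 sends each 2-simplex [p,q,r] to [q,r] − [p,r] + [p,q]. For instance
  ∂[v_1,v_4,v_5] = [v_4,v_5] − [v_1,v_5] + [v_1,v_4],
  ∂[v_0,v_3,v_5] = [v_3,v_5] − [v_0,v_5] + [v_0,v_3].
This gives a 15×10 integer matrix of rank 10; reducing to Smith normal form yields diagonal entries (1,1,1,1,1,1,1,1,1,2).

From H_k ≅ ker(∂_k) / im(∂_{k+1}) we obtain:

  H_1: rank ker ∂_1 − rank ∂_2 = (15 − 5) − 10 = 0, and ∂_2 has invariant factor 2 > 1, so H_1 ≅ Z/2.

H_1 ≅ Z/2.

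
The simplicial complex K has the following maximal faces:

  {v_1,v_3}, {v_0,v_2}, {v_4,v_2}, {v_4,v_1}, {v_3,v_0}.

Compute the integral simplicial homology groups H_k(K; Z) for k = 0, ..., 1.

K has 5 vertices, 5 edges.
rank ∂_0 = 0, rank ∂_1 = 4 ⇒ b_0 = 5 − 0 − 4 = 1; all invariant factors of ∂_1 are 1 so no torsion. So H_0 = Z.
rank ∂_1 = 4, rank ∂_2 = 0 ⇒ b_1 = 5 − 4 − 0 = 1. So H_1 = Z.

H_0 ≅ Z,  H_1 ≅ Z.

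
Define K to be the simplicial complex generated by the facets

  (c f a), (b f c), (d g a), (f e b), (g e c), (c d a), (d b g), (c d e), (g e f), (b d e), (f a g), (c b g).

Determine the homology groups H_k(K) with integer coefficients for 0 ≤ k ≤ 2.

H_0 = Z,  H_1 = Z_2,  H_2 = 0.

We work with the vertex ordering a < b < c < d < e < f < g. The simplices of K, each written with vertices in increasing order, are:

  0-simplices (7): a, b, c, d, e, f, g
  1-simplices (18): ac, ad, af, ag, bc, bd, be, bf, bg, cd, ce, cf, cg, de, dg, ef, eg, fg
  2-simplices (12): acd, acf, adg, afg, bcf, bcg, bde, bdg, bef, cde, ceg, efg

Hence C_0 ≅ Z^7, C_1 ≅ Z^18, C_2 ≅ Z^12.

The boundary map ∂_1: C_1 → C_0 is given by ∂[p,q] = [q] − [p].
As a 7×18 matrix over Z this has rank 6, with invariant factors (1,1,1,1,1,1).

Boundary ∂_2: C_2 → C_1 acts by ∂[p,q,r] = [q,r] − [p,r] + [p,q]. For instance
  ∂ceg = eg − cg + ce,
  ∂bdg = dg − bg + bd.
As a 18×12 matrix over Z this has rank 12, with invariant factors (1,1,1,1,1,1,1,1,1,1,1,2).

From H_k ≅ ker(∂_k) / im(∂_{k+1}) we obtain:

  H_0: rank C_0 − rank ∂_1 = 7 − 6 = 1, and the invariant factors of ∂_1 are all 1, so H_0 ≅ Z.
  H_1: rank ker ∂_1 − rank ∂_2 = (18 − 6) − 12 = 0, and ∂_2 has invariant factor 2 > 1, so H_1 ≅ Z_2.
  H_2: rank ker ∂_2 − rank ∂_3 = (12 − 12) − 0 = 0, and there is no ∂_3, so H_2 ≅ 0.

As a check, the Euler characteristic is 7 − 18 + 12 = 1, which agrees with 1 − 0 + 0 = 1.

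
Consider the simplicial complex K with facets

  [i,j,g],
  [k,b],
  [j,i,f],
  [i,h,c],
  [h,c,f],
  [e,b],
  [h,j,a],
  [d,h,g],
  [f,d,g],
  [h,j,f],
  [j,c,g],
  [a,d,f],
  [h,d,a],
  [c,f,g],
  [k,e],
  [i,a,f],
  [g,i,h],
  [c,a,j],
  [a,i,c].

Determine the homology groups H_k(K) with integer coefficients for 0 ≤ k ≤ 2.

H_0 ≅ Z^2,  H_1 ≅ Z^3,  H_2 ≅ Z.

Order the vertices as a < b < c < d < e < f < g < h < i < j < k. Listing each simplex with vertices in this order, K has dimension 2 with simplices:

  0-simplices (11): a, b, c, d, e, f, g, h, i, j, k
  1-simplices (27): ac, ad, af, ah, ai, aj, be, bk, cf, cg, ch, ci, cj, df, dg, dh, ek, fg, fh, fi, fj, gh, gi, gj, hi, hj, ij
  2-simplices (16): aci, acj, adf, adh, afi, ahj, cfg, cfh, cgj, chi, dfg, dgh, fhj, fij, ghi, gij

giving chain groups C_0 ≅ Z^11, C_1 ≅ Z^27, C_2 ≅ Z^16.

Boundary ∂_1: C_1 → C_0 maps an edge to its endpoints' difference, ∂[p,q] = q − p. For instance
  ∂aj = j − a.
The resulting 11×27 matrix has rank 9, and its Smith normal form has invariant factors (1,1,1,1,1,1,1,1,1).

Boundary ∂_2: C_2 → C_1 acts by ∂[p,q,r] = [q,r] − [p,r] + [p,q]. For instance
  ∂dfg = fg − dg + df,
  ∂fhj = hj − fj + fh.
As a 27×16 matrix over Z this has rank 15, with invariant factors (1,1,1,1,1,1,1,1,1,1,1,1,1,1,1).

Computing H_k = (kernel of ∂_k) / (image of ∂_{k+1}):

  H_0: rank C_0 − rank ∂_1 = 11 − 9 = 2, and the invariant factors of ∂_1 are all 1, so H_0 ≅ Z^2.
  H_1: rank ker ∂_1 − rank ∂_2 = (27 − 9) − 15 = 3, and the invariant factors of ∂_2 are all 1, so H_1 ≅ Z^3.
  H_2: rank ker ∂_2 − rank ∂_3 = (16 − 15) − 0 = 1, and there is no ∂_3, so H_2 ≅ Z.

As a check, the Euler characteristic is 11 − 27 + 16 = 0, which agrees with 2 − 3 + 1 = 0.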